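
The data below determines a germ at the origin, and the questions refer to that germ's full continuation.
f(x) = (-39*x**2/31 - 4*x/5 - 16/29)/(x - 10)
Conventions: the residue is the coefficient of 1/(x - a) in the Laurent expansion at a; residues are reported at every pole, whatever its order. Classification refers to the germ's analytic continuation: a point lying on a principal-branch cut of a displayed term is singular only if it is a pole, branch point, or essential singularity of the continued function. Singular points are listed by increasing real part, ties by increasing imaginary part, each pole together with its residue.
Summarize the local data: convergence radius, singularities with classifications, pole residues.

Radius of convergence at 0: 10.
At 10: a pole of order 1; residue -120788/899.

Denominator factor (x - 10): pole of order 1 at 10, modulus 10.
The radius of convergence is the smallest modulus among the singular points: 10.
At the order-1 pole 10 set g(x) = (x - (10))*f(x) = -39*x**2/31 - 4*x/5 - 16/29.
Simple pole: residue = g(a) at a = 10, which is -120788/899.


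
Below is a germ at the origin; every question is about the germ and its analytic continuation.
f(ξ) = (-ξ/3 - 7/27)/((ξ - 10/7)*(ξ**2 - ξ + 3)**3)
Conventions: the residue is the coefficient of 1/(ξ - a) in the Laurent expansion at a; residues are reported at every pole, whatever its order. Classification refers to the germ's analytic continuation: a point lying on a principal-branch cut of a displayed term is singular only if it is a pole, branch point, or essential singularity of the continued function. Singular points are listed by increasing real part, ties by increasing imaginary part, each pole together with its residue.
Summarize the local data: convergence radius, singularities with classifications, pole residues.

Denominator factor (ξ**2 - ξ + 3)^3: discriminant -11, complex-conjugate roots (1/2) + ((1/2)*sqrt(11))*i and (1/2) - ((1/2)*sqrt(11))*i; poles of order 3, moduli sqrt(3) and sqrt(3).
Denominator factor (ξ - 10/7): pole of order 1 at 10/7, modulus 10/7.
The radius of convergence is the smallest modulus among the singular points: 10/7.
The factor ξ**2 - ξ + 3 splits as (ξ - a)(ξ - a') with a = (1/2) - ((1/2)*sqrt(11))*i, a' = (1/2) + ((1/2)*sqrt(11))*i. At the order-3 pole a set g(ξ) = (ξ - a)^3*f(ξ) = [(-ξ/3 - 7/27)/(ξ - 10/7)] / (ξ - a')^3.
Order-3 pole: residue = g''(a)/2; g''((1/2) - ((1/2)*sqrt(11))*i) = (2336173/149721291) + ((610541743/199279038321)*sqrt(11))*i, so the residue is (2336173/299442582) + ((610541743/398558076642)*sqrt(11))*i.
The factor ξ**2 - ξ + 3 splits as (ξ - a)(ξ - a') with a = (1/2) + ((1/2)*sqrt(11))*i, a' = (1/2) - ((1/2)*sqrt(11))*i. At the order-3 pole a set g(ξ) = (ξ - a)^3*f(ξ) = [(-ξ/3 - 7/27)/(ξ - 10/7)] / (ξ - a')^3.
Order-3 pole: residue = g''(a)/2; g''((1/2) + ((1/2)*sqrt(11))*i) = (2336173/149721291) - ((610541743/199279038321)*sqrt(11))*i, so the residue is (2336173/299442582) - ((610541743/398558076642)*sqrt(11))*i.
At the order-1 pole 10/7 set g(ξ) = (ξ - (10/7))*f(ξ) = (-ξ/3 - 7/27)/(ξ**2 - ξ + 3)**3.
Simple pole: residue = g(a) at a = 10/7, which is -2336173/149721291.
List the singular points by increasing real part (a conjugate pair: the negative imaginary part first).

Radius of convergence at 0: 10/7.
At (1/2) - ((1/2)*sqrt(11))*i: a pole of order 3; residue (2336173/299442582) + ((610541743/398558076642)*sqrt(11))*i.
At (1/2) + ((1/2)*sqrt(11))*i: a pole of order 3; residue (2336173/299442582) - ((610541743/398558076642)*sqrt(11))*i.
At 10/7: a pole of order 1; residue -2336173/149721291.


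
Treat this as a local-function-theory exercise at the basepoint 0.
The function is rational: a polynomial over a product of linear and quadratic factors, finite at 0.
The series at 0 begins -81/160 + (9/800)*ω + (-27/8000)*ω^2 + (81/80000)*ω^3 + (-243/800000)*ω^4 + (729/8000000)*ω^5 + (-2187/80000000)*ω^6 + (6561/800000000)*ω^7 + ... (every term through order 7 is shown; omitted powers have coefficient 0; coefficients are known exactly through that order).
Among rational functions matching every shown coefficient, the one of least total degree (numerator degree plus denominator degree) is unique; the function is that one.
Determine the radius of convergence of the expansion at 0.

The radius of convergence is 10/3.

No rational of total degree below 2 reproduces all 8 coefficients; solving the [1/1] Pade equations on them gives f(ω) = (-15*ω/32 - 27/16)/(ω + 10/3), whose expansion matches every shown term.
Denominator factor (ω + 10/3): pole of order 1 at -10/3, modulus 10/3.
The radius of convergence is the smallest modulus among the singular points: 10/3.


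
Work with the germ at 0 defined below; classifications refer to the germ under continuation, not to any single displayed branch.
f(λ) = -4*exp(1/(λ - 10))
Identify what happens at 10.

The exponent 1/(λ - (10)) has a pole at 10, so exp(1/(λ - (10))) takes every nonzero value near it: an essential singularity (not a pole of any order).

The point is an essential singularity.


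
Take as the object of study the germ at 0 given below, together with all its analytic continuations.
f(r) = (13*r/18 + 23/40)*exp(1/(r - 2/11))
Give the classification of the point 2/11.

The point is an essential singularity.

The exponent 1/(r - (2/11)) has a pole at 2/11, so exp(1/(r - (2/11))) takes every nonzero value near it: an essential singularity (not a pole of any order).


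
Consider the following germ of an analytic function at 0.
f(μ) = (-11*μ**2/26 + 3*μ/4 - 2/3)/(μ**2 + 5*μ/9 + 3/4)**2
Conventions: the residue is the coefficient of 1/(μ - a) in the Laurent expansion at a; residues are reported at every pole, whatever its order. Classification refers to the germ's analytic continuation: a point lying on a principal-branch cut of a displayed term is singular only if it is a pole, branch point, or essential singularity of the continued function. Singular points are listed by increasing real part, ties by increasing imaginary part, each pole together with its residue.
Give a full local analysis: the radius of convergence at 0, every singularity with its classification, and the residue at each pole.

Denominator factor (μ**2 + 5*μ/9 + 3/4)^2: discriminant -218/81, complex-conjugate roots (-5/18) + ((1/18)*sqrt(218))*i and (-5/18) - ((1/18)*sqrt(218))*i; poles of order 2, moduli (1/2)*sqrt(3) and (1/2)*sqrt(3).
The radius of convergence is the smallest modulus among the singular points: (1/2)*sqrt(3).
The factor μ**2 + 5*μ/9 + 3/4 splits as (μ - a)(μ - a') with a = (-5/18) - ((1/18)*sqrt(218))*i, a' = (-5/18) + ((1/18)*sqrt(218))*i. At the order-2 pole a set g(μ) = (μ - a)^2*f(μ) = [-11*μ**2/26 + 3*μ/4 - 2/3] / (μ - a')^2.
Order-2 pole: residue = g'(a); g'((-5/18) - ((1/18)*sqrt(218))*i) = -((22599/617812)*sqrt(218))*i, so the residue is -((22599/617812)*sqrt(218))*i.
The factor μ**2 + 5*μ/9 + 3/4 splits as (μ - a)(μ - a') with a = (-5/18) + ((1/18)*sqrt(218))*i, a' = (-5/18) - ((1/18)*sqrt(218))*i. At the order-2 pole a set g(μ) = (μ - a)^2*f(μ) = [-11*μ**2/26 + 3*μ/4 - 2/3] / (μ - a')^2.
Order-2 pole: residue = g'(a); g'((-5/18) + ((1/18)*sqrt(218))*i) = ((22599/617812)*sqrt(218))*i, so the residue is ((22599/617812)*sqrt(218))*i.
List the singular points by increasing real part (a conjugate pair: the negative imaginary part first).

Radius of convergence at 0: (1/2)*sqrt(3).
At (-5/18) - ((1/18)*sqrt(218))*i: a pole of order 2; residue -((22599/617812)*sqrt(218))*i.
At (-5/18) + ((1/18)*sqrt(218))*i: a pole of order 2; residue ((22599/617812)*sqrt(218))*i.


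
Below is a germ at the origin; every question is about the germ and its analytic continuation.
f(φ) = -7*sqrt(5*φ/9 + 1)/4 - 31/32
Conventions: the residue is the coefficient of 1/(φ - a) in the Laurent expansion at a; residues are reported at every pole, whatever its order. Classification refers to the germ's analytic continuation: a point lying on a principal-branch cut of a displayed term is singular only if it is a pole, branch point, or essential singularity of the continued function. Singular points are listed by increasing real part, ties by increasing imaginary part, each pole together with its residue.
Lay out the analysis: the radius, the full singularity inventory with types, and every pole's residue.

Radius of convergence at 0: 9/5.
At -9/5: an algebraic (square-root) branch point.

Branch term (-7/4)*sqrt(1 - φ/(-9/5)): its argument vanishes at φ = -9/5, a square-root branch point, modulus 9/5.
The radius of convergence is the smallest modulus among the singular points: 9/5.


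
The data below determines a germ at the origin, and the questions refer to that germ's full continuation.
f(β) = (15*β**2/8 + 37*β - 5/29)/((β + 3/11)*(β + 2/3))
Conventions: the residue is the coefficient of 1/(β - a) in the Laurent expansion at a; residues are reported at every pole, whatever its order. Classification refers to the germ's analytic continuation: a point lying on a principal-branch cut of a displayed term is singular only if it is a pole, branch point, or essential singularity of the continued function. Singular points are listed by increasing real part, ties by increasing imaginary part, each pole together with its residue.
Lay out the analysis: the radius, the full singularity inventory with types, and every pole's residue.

Denominator factor (β + 2/3): pole of order 1 at -2/3, modulus 2/3.
Denominator factor (β + 3/11): pole of order 1 at -3/11, modulus 3/11.
The radius of convergence is the smallest modulus among the singular points: 3/11.
At the order-1 pole -2/3 set g(β) = (β - (-2/3))*f(β) = (15*β**2/8 + 37*β - 5/29)/(β + 3/11).
Simple pole: residue = g(a) at a = -2/3, which is 45947/754.
At the order-1 pole -3/11 set g(β) = (β - (-3/11))*f(β) = (15*β**2/8 + 37*β - 5/29)/(β + 2/3).
Simple pole: residue = g(a) at a = -3/11, which is -852591/33176.
List the singular points by increasing real part (a conjugate pair: the negative imaginary part first).

Radius of convergence at 0: 3/11.
At -2/3: a pole of order 1; residue 45947/754.
At -3/11: a pole of order 1; residue -852591/33176.


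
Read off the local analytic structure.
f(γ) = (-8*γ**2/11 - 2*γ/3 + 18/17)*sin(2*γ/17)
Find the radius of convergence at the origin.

The radius of convergence is infinite.

The factor sin(2*γ/17) is entire and contributes no finite singular point.
The polynomial part has no poles.
No finite singular points: the Taylor series at 0 converges everywhere.


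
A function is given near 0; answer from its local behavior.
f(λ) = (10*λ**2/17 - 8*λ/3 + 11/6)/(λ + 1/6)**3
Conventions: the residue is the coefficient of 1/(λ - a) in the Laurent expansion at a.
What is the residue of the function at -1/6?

The residue is 10/17.

At the order-3 pole -1/6 set g(λ) = (λ - (-1/6))^3*f(λ) = 10*λ**2/17 - 8*λ/3 + 11/6.
Order-3 pole: residue = g''(a)/2; g''(-1/6) = 20/17, so the residue is 10/17.


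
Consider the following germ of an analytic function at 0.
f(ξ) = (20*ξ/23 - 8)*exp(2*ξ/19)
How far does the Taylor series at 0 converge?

The factor exp(2*ξ/19) is entire and contributes no finite singular point.
The polynomial part has no poles.
No finite singular points: the Taylor series at 0 converges everywhere.

The radius of convergence is infinite.


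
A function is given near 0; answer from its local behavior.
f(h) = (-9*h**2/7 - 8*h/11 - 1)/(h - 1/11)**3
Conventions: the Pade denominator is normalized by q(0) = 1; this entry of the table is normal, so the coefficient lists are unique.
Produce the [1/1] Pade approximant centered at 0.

Taylor coefficients needed (expand at 0): a_0 = 1331, a_1 = 44891, a_2 = 6999729/7.
Write the denominator as Q(h) = 1 + q1*h. Requiring Q*f - P = O(h^3) with deg P <= 1 kills the coefficients of h^2..h^2 in Q*f:
  h^2: a_2 + q1*a_1 = 0, i.e. 6999729/7 + (44891)*q1 = 0.
Solving this linear system: q1 = -57849/2597.
The numerator is Q*f truncated at degree 1: P0 = a_0 = 1331; P1 = a_1 + q1*a_0 = 39584908/2597.

The Pade approximant has numerator coefficients [1331, 39584908/2597]; denominator coefficients [1, -57849/2597].


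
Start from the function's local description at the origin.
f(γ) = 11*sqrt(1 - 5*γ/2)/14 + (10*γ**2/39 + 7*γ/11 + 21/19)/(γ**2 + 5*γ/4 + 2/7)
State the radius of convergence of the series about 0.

Denominator factor (γ**2 + 5*γ/4 + 2/7): discriminant 47/112, real irrational roots -5/8 + (1/56)*sqrt(329) and -5/8 - (1/56)*sqrt(329); poles of order 1, moduli 5/8 - (1/56)*sqrt(329) and 5/8 + (1/56)*sqrt(329).
Branch term (11/14)*sqrt(1 - γ/(2/5)): its argument vanishes at γ = 2/5, a square-root branch point, modulus 2/5.
The radius of convergence is the smallest modulus among the singular points: 5/8 - (1/56)*sqrt(329).

The radius of convergence is 5/8 - (1/56)*sqrt(329).


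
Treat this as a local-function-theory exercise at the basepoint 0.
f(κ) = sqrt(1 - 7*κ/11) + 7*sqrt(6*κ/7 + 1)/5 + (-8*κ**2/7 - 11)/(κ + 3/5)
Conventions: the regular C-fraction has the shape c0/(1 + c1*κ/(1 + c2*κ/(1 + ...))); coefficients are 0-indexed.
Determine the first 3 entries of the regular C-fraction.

The regular C-fraction coefficients are [-239/15, 30529/15774, -6315381/29185724].

Taylor coefficients (expand at 0): a_0 = -239/15, a_1 = 30529/990, a_2 = -6927331/130680.
c0 = a_0 = -239/15. Peel one level at a time: if S = 1 + c*κ/S' with S'(0) = 1, then c is the κ-coefficient of S and S' = c*κ/(S - 1).
S_1 = c0/f = 1 + (30529/15774)*κ + (2105127/5026648)*κ^2 + ...; c1 = 30529/15774.
S_2 = c1*κ/(S_1 - 1) = 1 + (-6315381/29185724)*κ + ...; c2 = -6315381/29185724.


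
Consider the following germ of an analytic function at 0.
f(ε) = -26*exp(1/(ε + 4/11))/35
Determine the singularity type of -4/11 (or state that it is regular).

The point is an essential singularity.

The exponent 1/(ε - (-4/11)) has a pole at -4/11, so exp(1/(ε - (-4/11))) takes every nonzero value near it: an essential singularity (not a pole of any order).


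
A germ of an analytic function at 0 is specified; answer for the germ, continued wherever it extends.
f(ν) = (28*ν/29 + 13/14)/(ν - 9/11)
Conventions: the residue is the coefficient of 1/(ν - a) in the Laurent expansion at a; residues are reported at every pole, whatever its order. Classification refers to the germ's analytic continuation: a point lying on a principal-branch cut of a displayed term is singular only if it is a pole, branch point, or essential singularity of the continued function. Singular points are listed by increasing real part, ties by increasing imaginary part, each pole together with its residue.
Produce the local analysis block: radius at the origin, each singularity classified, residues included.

Denominator factor (ν - 9/11): pole of order 1 at 9/11, modulus 9/11.
The radius of convergence is the smallest modulus among the singular points: 9/11.
At the order-1 pole 9/11 set g(ν) = (ν - (9/11))*f(ν) = 28*ν/29 + 13/14.
Simple pole: residue = g(a) at a = 9/11, which is 7675/4466.

Radius of convergence at 0: 9/11.
At 9/11: a pole of order 1; residue 7675/4466.


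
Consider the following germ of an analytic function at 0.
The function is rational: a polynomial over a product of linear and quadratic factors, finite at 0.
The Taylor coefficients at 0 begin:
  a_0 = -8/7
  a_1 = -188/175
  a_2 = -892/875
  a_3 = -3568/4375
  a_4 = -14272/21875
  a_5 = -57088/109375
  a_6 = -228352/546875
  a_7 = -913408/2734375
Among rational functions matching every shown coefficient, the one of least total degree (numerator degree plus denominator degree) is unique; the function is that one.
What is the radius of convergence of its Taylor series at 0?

No rational of total degree below 3 reproduces all 8 coefficients; solving the [2/1] Pade equations on them gives f(β) = (β**2/5 + β/5 + 10/7)/(β - 5/4), whose expansion matches every shown term.
Denominator factor (β - 5/4): pole of order 1 at 5/4, modulus 5/4.
The radius of convergence is the smallest modulus among the singular points: 5/4.

The radius of convergence is 5/4.


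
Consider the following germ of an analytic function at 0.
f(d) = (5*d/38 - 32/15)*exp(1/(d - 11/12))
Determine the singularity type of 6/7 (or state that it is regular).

There is no denominator, hence no pole anywhere.
The essential point of exp(1/(d - (11/12))) is 11/12, not 6/7.
So the germ continues analytically to 6/7.

The point is a regular point.


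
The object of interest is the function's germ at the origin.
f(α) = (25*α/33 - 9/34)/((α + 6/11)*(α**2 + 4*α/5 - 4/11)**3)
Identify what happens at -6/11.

The point is a pole of order 1.

The denominator factor α + 6/11 vanishes at -6/11 and appears to the power 1; the numerator there equals -2789/4114, nonzero, and no other factor vanishes.
Hence a pole whose order is the multiplicity, 1.


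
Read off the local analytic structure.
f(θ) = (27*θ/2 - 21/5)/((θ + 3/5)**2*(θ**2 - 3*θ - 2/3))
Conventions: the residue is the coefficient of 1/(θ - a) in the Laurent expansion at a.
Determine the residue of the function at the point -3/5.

At the order-2 pole -3/5 set g(θ) = (θ - (-3/5))^2*f(θ) = (27*θ/2 - 21/5)/(θ**2 - 3*θ - 2/3).
Order-2 pole: residue = g'(a); g'(-3/5) = -50625/3584, so the residue is -50625/3584.

The residue is -50625/3584.


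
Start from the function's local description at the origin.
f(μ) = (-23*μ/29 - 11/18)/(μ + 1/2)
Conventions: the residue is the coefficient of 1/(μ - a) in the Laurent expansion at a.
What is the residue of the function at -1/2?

At the order-1 pole -1/2 set g(μ) = (μ - (-1/2))*f(μ) = -23*μ/29 - 11/18.
Simple pole: residue = g(a) at a = -1/2, which is -56/261.

The residue is -56/261.


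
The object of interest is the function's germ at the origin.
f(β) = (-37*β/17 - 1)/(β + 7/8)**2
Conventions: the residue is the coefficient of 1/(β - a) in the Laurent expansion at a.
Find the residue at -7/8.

At the order-2 pole -7/8 set g(β) = (β - (-7/8))^2*f(β) = -37*β/17 - 1.
Order-2 pole: residue = g'(a); g'(-7/8) = -37/17, so the residue is -37/17.

The residue is -37/17.


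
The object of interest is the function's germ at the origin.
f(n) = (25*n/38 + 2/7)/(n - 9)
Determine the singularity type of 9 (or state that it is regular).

The point is a pole of order 1.

The denominator factor n - 9 vanishes at 9 and appears to the power 1; the numerator there equals 1651/266, nonzero, and no other factor vanishes.
Hence a pole whose order is the multiplicity, 1.


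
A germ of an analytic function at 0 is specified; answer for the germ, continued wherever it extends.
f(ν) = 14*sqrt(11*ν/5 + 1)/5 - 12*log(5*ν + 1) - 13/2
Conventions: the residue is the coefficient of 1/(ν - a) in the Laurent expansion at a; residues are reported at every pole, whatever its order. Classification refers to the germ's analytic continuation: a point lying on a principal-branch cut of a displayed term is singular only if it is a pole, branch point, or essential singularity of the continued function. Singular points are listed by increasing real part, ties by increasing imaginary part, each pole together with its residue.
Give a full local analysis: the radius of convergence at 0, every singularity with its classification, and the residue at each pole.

Branch term (14/5)*sqrt(1 - ν/(-5/11)): its argument vanishes at ν = -5/11, a square-root branch point, modulus 5/11.
Branch term (-12)*log(1 - ν/(-1/5)): its argument vanishes at ν = -1/5, a logarithmic branch point, modulus 1/5.
The radius of convergence is the smallest modulus among the singular points: 1/5.
List the singular points by increasing real part (a conjugate pair: the negative imaginary part first).

Radius of convergence at 0: 1/5.
At -5/11: an algebraic (square-root) branch point.
At -1/5: a logarithmic branch point.


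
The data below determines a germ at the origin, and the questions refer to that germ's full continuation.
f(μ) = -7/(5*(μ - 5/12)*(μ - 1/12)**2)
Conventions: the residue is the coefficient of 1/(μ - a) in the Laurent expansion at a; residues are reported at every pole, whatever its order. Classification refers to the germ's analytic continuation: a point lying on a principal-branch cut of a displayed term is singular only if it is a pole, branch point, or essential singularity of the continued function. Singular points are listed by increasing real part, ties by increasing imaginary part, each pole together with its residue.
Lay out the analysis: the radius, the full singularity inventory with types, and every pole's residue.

Denominator factor (μ - 5/12): pole of order 1 at 5/12, modulus 5/12.
Denominator factor (μ - 1/12)^2: pole of order 2 at 1/12, modulus 1/12.
The radius of convergence is the smallest modulus among the singular points: 1/12.
At the order-2 pole 1/12 set g(μ) = (μ - (1/12))^2*f(μ) = -7/(5*(μ - 5/12)).
Order-2 pole: residue = g'(a); g'(1/12) = 63/5, so the residue is 63/5.
At the order-1 pole 5/12 set g(μ) = (μ - (5/12))*f(μ) = -7/(5*(μ - 1/12)**2).
Simple pole: residue = g(a) at a = 5/12, which is -63/5.
List the singular points by increasing real part (a conjugate pair: the negative imaginary part first).

Radius of convergence at 0: 1/12.
At 1/12: a pole of order 2; residue 63/5.
At 5/12: a pole of order 1; residue -63/5.


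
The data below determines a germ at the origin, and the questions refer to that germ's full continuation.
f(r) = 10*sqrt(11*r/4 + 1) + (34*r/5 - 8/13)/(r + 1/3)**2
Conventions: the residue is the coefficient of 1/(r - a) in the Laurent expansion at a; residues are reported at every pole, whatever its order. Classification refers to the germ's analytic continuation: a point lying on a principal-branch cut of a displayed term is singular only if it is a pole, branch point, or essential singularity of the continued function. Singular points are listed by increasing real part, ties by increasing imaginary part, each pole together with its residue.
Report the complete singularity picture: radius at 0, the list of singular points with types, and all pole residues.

Radius of convergence at 0: 1/3.
At -4/11: an algebraic (square-root) branch point.
At -1/3: a pole of order 2; residue 34/5.

Denominator factor (r + 1/3)^2: pole of order 2 at -1/3, modulus 1/3.
Branch term (10)*sqrt(1 - r/(-4/11)): its argument vanishes at r = -4/11, a square-root branch point, modulus 4/11.
The radius of convergence is the smallest modulus among the singular points: 1/3.
The branch term is analytic at -1/3 and contributes nothing to the residue; only the rational part matters.
At the order-2 pole -1/3 set g(r) = (r - (-1/3))^2*(rational part) = 34*r/5 - 8/13.
Order-2 pole: residue = g'(a); g'(-1/3) = 34/5, so the residue is 34/5.
List the singular points by increasing real part (a conjugate pair: the negative imaginary part first).


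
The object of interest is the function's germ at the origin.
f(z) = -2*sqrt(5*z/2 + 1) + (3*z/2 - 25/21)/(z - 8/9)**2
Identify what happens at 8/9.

The denominator factor z - 8/9 vanishes at 8/9 and appears to the power 2; the numerator there equals 1/7, nonzero, and no other factor vanishes.
The branch terms are analytic at this point.
Hence a pole whose order is the multiplicity, 2.

The point is a pole of order 2.


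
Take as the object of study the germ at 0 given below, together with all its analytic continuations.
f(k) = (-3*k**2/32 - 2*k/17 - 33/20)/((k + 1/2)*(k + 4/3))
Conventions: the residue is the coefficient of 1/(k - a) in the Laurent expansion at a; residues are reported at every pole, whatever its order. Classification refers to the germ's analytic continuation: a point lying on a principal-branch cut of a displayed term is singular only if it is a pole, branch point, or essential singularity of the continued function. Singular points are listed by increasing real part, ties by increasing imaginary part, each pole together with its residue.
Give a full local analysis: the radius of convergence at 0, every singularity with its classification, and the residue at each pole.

Denominator factor (k + 4/3): pole of order 1 at -4/3, modulus 4/3.
Denominator factor (k + 1/2): pole of order 1 at -1/2, modulus 1/2.
The radius of convergence is the smallest modulus among the singular points: 1/2.
At the order-1 pole -4/3 set g(k) = (k - (-4/3))*f(k) = (-3*k**2/32 - 2*k/17 - 33/20)/(k + 1/2).
Simple pole: residue = g(a) at a = -4/3, which is 1693/850.
At the order-1 pole -1/2 set g(k) = (k - (-1/2))*f(k) = (-3*k**2/32 - 2*k/17 - 33/20)/(k + 4/3).
Simple pole: residue = g(a) at a = -1/2, which is -52701/27200.
List the singular points by increasing real part (a conjugate pair: the negative imaginary part first).

Radius of convergence at 0: 1/2.
At -4/3: a pole of order 1; residue 1693/850.
At -1/2: a pole of order 1; residue -52701/27200.


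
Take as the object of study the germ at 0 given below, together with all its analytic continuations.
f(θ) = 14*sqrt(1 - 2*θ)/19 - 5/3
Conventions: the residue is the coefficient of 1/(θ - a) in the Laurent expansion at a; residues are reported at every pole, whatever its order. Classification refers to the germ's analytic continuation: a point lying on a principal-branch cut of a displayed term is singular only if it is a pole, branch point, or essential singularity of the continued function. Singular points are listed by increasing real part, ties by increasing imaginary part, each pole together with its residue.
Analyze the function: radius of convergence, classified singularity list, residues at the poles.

Branch term (14/19)*sqrt(1 - θ/(1/2)): its argument vanishes at θ = 1/2, a square-root branch point, modulus 1/2.
The radius of convergence is the smallest modulus among the singular points: 1/2.

Radius of convergence at 0: 1/2.
At 1/2: an algebraic (square-root) branch point.


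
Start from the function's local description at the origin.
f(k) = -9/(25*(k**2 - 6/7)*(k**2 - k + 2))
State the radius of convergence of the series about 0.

Denominator factor (k**2 - 6/7): discriminant 24/7, real irrational roots (1/7)*sqrt(42) and -(1/7)*sqrt(42); poles of order 1, moduli (1/7)*sqrt(42) and (1/7)*sqrt(42).
Denominator factor (k**2 - k + 2): discriminant -7, complex-conjugate roots (1/2) + ((1/2)*sqrt(7))*i and (1/2) - ((1/2)*sqrt(7))*i; poles of order 1, moduli sqrt(2) and sqrt(2).
The radius of convergence is the smallest modulus among the singular points: (1/7)*sqrt(42).

The radius of convergence is (1/7)*sqrt(42).


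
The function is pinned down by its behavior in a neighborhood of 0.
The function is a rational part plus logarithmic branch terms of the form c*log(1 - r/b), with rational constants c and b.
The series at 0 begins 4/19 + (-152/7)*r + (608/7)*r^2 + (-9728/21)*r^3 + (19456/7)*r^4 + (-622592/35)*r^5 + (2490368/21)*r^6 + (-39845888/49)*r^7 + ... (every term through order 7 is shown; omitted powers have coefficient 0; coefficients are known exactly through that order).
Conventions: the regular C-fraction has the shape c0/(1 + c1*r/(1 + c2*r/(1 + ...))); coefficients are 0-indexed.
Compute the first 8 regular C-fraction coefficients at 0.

The regular C-fraction coefficients are [4/19, 722/7, -694/7, -56/1041, 4220/1041, 5552/5275, 15548/5275, 37980/27209].

Taylor coefficients (read off): a_0 = 4/19, a_1 = -152/7, a_2 = 608/7, a_3 = -9728/21, a_4 = 19456/7, a_5 = -622592/35, a_6 = 2490368/21, a_7 = -39845888/49.
c0 = a_0 = 4/19. Peel one level at a time: if S = 1 + c*r/S' with S'(0) = 1, then c is the r-coefficient of S and S' = c*r/(S - 1).
S_1 = c0/f = 1 + (722/7)*r + (501068/49)*r^2 + ...; c1 = 722/7.
S_2 = c1*r/(S_1 - 1) = 1 + (-694/7)*r + (-16/3)*r^2 + ...; c2 = -694/7.
S_3 = c2*r/(S_2 - 1) = 1 + (-56/1041)*r + (236320/1083681)*r^2 + ...; c3 = -56/1041.
S_4 = c3*r/(S_3 - 1) = 1 + (4220/1041)*r + (-64/15)*r^2 + ...; c4 = 4220/1041.
S_5 = c4*r/(S_4 - 1) = 1 + (5552/5275)*r + (-86322496/27825625)*r^2 + ...; c5 = 5552/5275.
S_6 = c5*r/(S_5 - 1) = 1 + (15548/5275)*r + (-144/35)*r^2 + ...; c6 = 15548/5275.
S_7 = c6*r/(S_6 - 1) = 1 + (37980/27209)*r + ...; c7 = 37980/27209.


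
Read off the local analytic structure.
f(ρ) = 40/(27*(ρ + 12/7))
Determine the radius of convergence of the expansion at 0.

The radius of convergence is 12/7.

Denominator factor (ρ + 12/7): pole of order 1 at -12/7, modulus 12/7.
The radius of convergence is the smallest modulus among the singular points: 12/7.


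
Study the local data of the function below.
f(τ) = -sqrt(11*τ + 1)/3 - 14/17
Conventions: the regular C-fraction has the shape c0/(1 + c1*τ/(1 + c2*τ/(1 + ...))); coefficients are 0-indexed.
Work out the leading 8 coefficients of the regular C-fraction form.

Taylor coefficients (expand at 0): a_0 = -59/51, a_1 = -11/6, a_2 = 121/24, a_3 = -1331/48, a_4 = 73205/384, a_5 = -1127357/768, a_6 = 12400927/1024, a_7 = -214358881/2048.
c0 = a_0 = -59/51. Peel one level at a time: if S = 1 + c*τ/S' with S'(0) = 1, then c is the τ-coefficient of S and S' = c*τ/(S - 1).
S_1 = c0/f = 1 + (-187/118)*τ + (191301/27848)*τ^2 + ...; c1 = -187/118.
S_2 = c1*τ/(S_1 - 1) = 1 + (1023/236)*τ + (-121/16)*τ^2 + ...; c2 = 1023/236.
S_3 = c2*τ/(S_2 - 1) = 1 + (649/372)*τ + (-906653/138384)*τ^2 + ...; c3 = 649/372.
S_4 = c3*τ/(S_3 - 1) = 1 + (1397/372)*τ + (-121/16)*τ^2 + ...; c4 = 1397/372.
S_5 = c4*τ/(S_4 - 1) = 1 + (1023/508)*τ + (-1811733/258064)*τ^2 + ...; c5 = 1023/508.
S_6 = c5*τ/(S_5 - 1) = 1 + (1771/508)*τ + (-121/16)*τ^2 + ...; c6 = 1771/508.
S_7 = c6*τ/(S_6 - 1) = 1 + (1397/644)*τ + ...; c7 = 1397/644.

The regular C-fraction coefficients are [-59/51, -187/118, 1023/236, 649/372, 1397/372, 1023/508, 1771/508, 1397/644].


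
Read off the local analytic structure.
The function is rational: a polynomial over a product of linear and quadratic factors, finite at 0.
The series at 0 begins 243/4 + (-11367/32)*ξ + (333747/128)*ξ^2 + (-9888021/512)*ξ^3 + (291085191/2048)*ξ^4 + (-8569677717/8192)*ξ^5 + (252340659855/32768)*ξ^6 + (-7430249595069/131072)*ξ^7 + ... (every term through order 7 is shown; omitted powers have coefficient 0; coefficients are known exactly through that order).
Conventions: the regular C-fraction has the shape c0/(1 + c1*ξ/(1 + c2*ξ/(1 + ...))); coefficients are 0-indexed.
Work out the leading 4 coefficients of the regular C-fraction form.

Taylor coefficients (read off): a_0 = 243/4, a_1 = -11367/32, a_2 = 333747/128, a_3 = -9888021/512.
c0 = a_0 = 243/4. Peel one level at a time: if S = 1 + c*ξ/S' with S'(0) = 1, then c is the ξ-coefficient of S and S' = c*ξ/(S - 1).
S_1 = c0/f = 1 + (421/72)*ξ + (-45257/5184)*ξ^2 + ...; c1 = 421/72.
S_2 = c1*ξ/(S_1 - 1) = 1 + (45257/30312)*ξ + (-692781/1417928)*ξ^2 + ...; c2 = 45257/30312.
S_3 = c2*ξ/(S_2 - 1) = 1 + (6235029/19053197)*ξ + ...; c3 = 6235029/19053197.

The regular C-fraction coefficients are [243/4, 421/72, 45257/30312, 6235029/19053197].


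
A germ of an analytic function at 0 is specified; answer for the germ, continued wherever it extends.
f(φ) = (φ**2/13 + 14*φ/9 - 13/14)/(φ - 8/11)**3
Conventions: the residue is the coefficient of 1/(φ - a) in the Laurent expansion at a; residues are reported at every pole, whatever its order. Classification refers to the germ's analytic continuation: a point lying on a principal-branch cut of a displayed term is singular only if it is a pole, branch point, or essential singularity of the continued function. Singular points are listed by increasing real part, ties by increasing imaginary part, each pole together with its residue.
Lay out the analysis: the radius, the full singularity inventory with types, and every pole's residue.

Radius of convergence at 0: 8/11.
At 8/11: a pole of order 3; residue 1/13.

Denominator factor (φ - 8/11)^3: pole of order 3 at 8/11, modulus 8/11.
The radius of convergence is the smallest modulus among the singular points: 8/11.
At the order-3 pole 8/11 set g(φ) = (φ - (8/11))^3*f(φ) = φ**2/13 + 14*φ/9 - 13/14.
Order-3 pole: residue = g''(a)/2; g''(8/11) = 2/13, so the residue is 1/13.


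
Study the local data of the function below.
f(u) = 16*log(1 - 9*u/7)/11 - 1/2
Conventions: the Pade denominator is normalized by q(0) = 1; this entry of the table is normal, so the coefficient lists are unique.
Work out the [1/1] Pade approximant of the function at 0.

The Pade approximant has numerator coefficients [-1/2, -477/308]; denominator coefficients [1, -9/14].

Taylor coefficients needed (expand at 0): a_0 = -1/2, a_1 = -144/77, a_2 = -648/539.
Write the denominator as Q(u) = 1 + q1*u. Requiring Q*f - P = O(u^3) with deg P <= 1 kills the coefficients of u^2..u^2 in Q*f:
  u^2: a_2 + q1*a_1 = 0, i.e. -648/539 + (-144/77)*q1 = 0.
Solving this linear system: q1 = -9/14.
The numerator is Q*f truncated at degree 1: P0 = a_0 = -1/2; P1 = a_1 + q1*a_0 = -477/308.


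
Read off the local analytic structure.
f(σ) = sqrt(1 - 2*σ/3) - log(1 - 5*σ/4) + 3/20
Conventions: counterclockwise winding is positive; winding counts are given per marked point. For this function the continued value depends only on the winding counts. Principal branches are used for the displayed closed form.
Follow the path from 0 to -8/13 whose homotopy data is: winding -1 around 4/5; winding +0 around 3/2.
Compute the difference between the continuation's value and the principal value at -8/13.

The rational part is single-valued and drops out of the difference; each branch term changes only by its own monodromy.
(1)*sqrt(1 - σ/(3/2)): winding +0 is even, the square root returns to the same sheet, contribution 0.
(-1)*log(1 - σ/(4/5)): each positive loop around 4/5 adds 2*pi*i to the log, so winding -1 contributes (-1)*(-1)*2*pi*i = (2)*pi*i.
Summing the contributions at σ = -8/13 gives (2)*pi*i.

Continued minus principal equals (2)*pi*i.


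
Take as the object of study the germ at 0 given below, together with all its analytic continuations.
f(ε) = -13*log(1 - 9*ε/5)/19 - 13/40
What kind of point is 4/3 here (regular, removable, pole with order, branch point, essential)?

There is no denominator, hence no pole anywhere.
Branch term log(1 - ε/(5/9)): argument at 4/3 is -7/5, nonzero, so 4/3 is not its branch point (a point on a principal cut is still regular for the continued germ).
So the germ continues analytically to 4/3.

The point is a regular point.


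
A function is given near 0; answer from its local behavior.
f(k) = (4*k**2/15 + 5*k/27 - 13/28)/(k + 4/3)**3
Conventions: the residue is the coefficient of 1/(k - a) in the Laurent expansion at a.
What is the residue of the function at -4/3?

At the order-3 pole -4/3 set g(k) = (k - (-4/3))^3*f(k) = 4*k**2/15 + 5*k/27 - 13/28.
Order-3 pole: residue = g''(a)/2; g''(-4/3) = 8/15, so the residue is 4/15.

The residue is 4/15.


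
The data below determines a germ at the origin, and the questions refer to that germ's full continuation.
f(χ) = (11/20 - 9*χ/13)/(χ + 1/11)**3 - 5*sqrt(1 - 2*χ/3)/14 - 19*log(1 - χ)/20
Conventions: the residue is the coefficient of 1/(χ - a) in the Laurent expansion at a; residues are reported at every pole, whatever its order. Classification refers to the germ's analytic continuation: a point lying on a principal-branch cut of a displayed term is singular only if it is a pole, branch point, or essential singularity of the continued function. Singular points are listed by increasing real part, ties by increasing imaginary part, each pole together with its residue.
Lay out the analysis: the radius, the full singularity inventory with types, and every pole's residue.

Denominator factor (χ + 1/11)^3: pole of order 3 at -1/11, modulus 1/11.
Branch term (-19/20)*log(1 - χ/(1)): its argument vanishes at χ = 1, a logarithmic branch point, modulus 1.
Branch term (-5/14)*sqrt(1 - χ/(3/2)): its argument vanishes at χ = 3/2, a square-root branch point, modulus 3/2.
The radius of convergence is the smallest modulus among the singular points: 1/11.
The branch terms are analytic at -1/11 and contribute nothing to the residue; only the rational part matters.
At the order-3 pole -1/11 set g(χ) = (χ - (-1/11))^3*(rational part) = 11/20 - 9*χ/13.
Order-3 pole: residue = g''(a)/2; g''(-1/11) = 0, so the residue is 0.
List the singular points by increasing real part (a conjugate pair: the negative imaginary part first).

Radius of convergence at 0: 1/11.
At -1/11: a pole of order 3; residue 0.
At 1: a logarithmic branch point.
At 3/2: an algebraic (square-root) branch point.


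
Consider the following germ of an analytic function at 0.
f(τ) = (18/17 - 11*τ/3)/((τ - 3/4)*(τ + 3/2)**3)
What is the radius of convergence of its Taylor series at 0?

Denominator factor (τ - 3/4): pole of order 1 at 3/4, modulus 3/4.
Denominator factor (τ + 3/2)^3: pole of order 3 at -3/2, modulus 3/2.
The radius of convergence is the smallest modulus among the singular points: 3/4.

The radius of convergence is 3/4.


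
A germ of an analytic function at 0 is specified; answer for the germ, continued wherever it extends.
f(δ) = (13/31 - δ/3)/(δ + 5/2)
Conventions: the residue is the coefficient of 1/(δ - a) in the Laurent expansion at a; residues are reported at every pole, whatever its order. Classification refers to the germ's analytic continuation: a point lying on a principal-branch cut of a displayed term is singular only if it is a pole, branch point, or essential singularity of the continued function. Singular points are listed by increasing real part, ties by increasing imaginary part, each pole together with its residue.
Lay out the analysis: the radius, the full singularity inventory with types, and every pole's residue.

Radius of convergence at 0: 5/2.
At -5/2: a pole of order 1; residue 233/186.

Denominator factor (δ + 5/2): pole of order 1 at -5/2, modulus 5/2.
The radius of convergence is the smallest modulus among the singular points: 5/2.
At the order-1 pole -5/2 set g(δ) = (δ - (-5/2))*f(δ) = 13/31 - δ/3.
Simple pole: residue = g(a) at a = -5/2, which is 233/186.


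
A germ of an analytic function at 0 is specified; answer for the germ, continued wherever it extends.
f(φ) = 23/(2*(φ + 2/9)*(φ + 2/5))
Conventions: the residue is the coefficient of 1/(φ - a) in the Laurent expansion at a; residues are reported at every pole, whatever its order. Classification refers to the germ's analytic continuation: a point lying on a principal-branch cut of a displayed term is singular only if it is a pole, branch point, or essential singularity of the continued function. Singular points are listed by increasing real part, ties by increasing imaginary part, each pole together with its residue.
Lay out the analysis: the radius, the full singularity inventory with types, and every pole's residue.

Radius of convergence at 0: 2/9.
At -2/5: a pole of order 1; residue -1035/16.
At -2/9: a pole of order 1; residue 1035/16.

Denominator factor (φ + 2/5): pole of order 1 at -2/5, modulus 2/5.
Denominator factor (φ + 2/9): pole of order 1 at -2/9, modulus 2/9.
The radius of convergence is the smallest modulus among the singular points: 2/9.
At the order-1 pole -2/5 set g(φ) = (φ - (-2/5))*f(φ) = 23/(2*(φ + 2/9)).
Simple pole: residue = g(a) at a = -2/5, which is -1035/16.
At the order-1 pole -2/9 set g(φ) = (φ - (-2/9))*f(φ) = 23/(2*(φ + 2/5)).
Simple pole: residue = g(a) at a = -2/9, which is 1035/16.
List the singular points by increasing real part (a conjugate pair: the negative imaginary part first).


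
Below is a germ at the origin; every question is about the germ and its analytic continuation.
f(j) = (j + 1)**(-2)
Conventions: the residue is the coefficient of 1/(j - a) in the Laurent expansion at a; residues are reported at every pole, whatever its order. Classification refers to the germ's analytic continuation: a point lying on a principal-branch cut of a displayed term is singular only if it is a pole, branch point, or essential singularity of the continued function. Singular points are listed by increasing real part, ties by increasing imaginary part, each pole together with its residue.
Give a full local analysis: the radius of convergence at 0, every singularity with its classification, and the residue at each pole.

Radius of convergence at 0: 1.
At -1: a pole of order 2; residue 0.

Denominator factor (j + 1)^2: pole of order 2 at -1, modulus 1.
The radius of convergence is the smallest modulus among the singular points: 1.
At the order-2 pole -1 set g(j) = (j - (-1))^2*f(j) = 1.
Order-2 pole: residue = g'(a); g'(-1) = 0, so the residue is 0.
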